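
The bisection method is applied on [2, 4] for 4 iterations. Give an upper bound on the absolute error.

Bisection error bound: |error| ≤ (b-a)/2^n
|error| ≤ (4 - 2)/2^4 = 2/2^4
|error| ≤ 0.1250000000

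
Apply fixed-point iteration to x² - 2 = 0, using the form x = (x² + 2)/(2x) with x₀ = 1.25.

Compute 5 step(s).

Equation: x² - 2 = 0
Fixed-point form: x = (x² + 2)/(2x)
x₀ = 1.25

x_1 = g(1.250000) = 1.425000
x_2 = g(1.425000) = 1.414254
x_3 = g(1.414254) = 1.414214
x_4 = g(1.414214) = 1.414214
x_5 = g(1.414214) = 1.414214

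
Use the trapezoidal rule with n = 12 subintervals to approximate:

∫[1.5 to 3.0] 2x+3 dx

f(x) = 2x+3
a = 1.5, b = 3.0, n = 12
h = (b - a)/n = 0.125000

Trapezoidal rule: (h/2)[f(x₀) + 2f(x₁) + 2f(x₂) + ... + f(xₙ)]

x_0 = 1.5000, f(x_0) = 6.000000, coefficient = 1
x_1 = 1.6250, f(x_1) = 6.250000, coefficient = 2
x_2 = 1.7500, f(x_2) = 6.500000, coefficient = 2
x_3 = 1.8750, f(x_3) = 6.750000, coefficient = 2
x_4 = 2.0000, f(x_4) = 7.000000, coefficient = 2
x_5 = 2.1250, f(x_5) = 7.250000, coefficient = 2
x_6 = 2.2500, f(x_6) = 7.500000, coefficient = 2
x_7 = 2.3750, f(x_7) = 7.750000, coefficient = 2
x_8 = 2.5000, f(x_8) = 8.000000, coefficient = 2
x_9 = 2.6250, f(x_9) = 8.250000, coefficient = 2
x_10 = 2.7500, f(x_10) = 8.500000, coefficient = 2
x_11 = 2.8750, f(x_11) = 8.750000, coefficient = 2
x_12 = 3.0000, f(x_12) = 9.000000, coefficient = 1

I ≈ (0.125000/2) × 180.000000 = 11.250000
Exact value: 11.250000
Error: 0.000000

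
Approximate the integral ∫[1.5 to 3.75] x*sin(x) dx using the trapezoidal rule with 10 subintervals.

f(x) = x*sin(x)
a = 1.5, b = 3.75, n = 10
h = (b - a)/n = 0.225000

Trapezoidal rule: (h/2)[f(x₀) + 2f(x₁) + 2f(x₂) + ... + f(xₙ)]

x_0 = 1.5000, f(x_0) = 1.496242, coefficient = 1
x_1 = 1.7250, f(x_1) = 1.704531, coefficient = 2
x_2 = 1.9500, f(x_2) = 1.811471, coefficient = 2
x_3 = 2.1750, f(x_3) = 1.789927, coefficient = 2
x_4 = 2.4000, f(x_4) = 1.621112, coefficient = 2
x_5 = 2.6250, f(x_5) = 1.296541, coefficient = 2
x_6 = 2.8500, f(x_6) = 0.819312, coefficient = 2
x_7 = 3.0750, f(x_7) = 0.204621, coefficient = 2
x_8 = 3.3000, f(x_8) = -0.520561, coefficient = 2
x_9 = 3.5250, f(x_9) = -1.318641, coefficient = 2
x_10 = 3.7500, f(x_10) = -2.143355, coefficient = 1

I ≈ (0.225000/2) × 14.169514 = 1.594070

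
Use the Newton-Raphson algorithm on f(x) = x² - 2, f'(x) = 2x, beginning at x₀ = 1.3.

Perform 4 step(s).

f(x) = x² - 2
f'(x) = 2x
x₀ = 1.3

Newton-Raphson formula: x_{n+1} = x_n - f(x_n)/f'(x_n)

Iteration 1:
  f(1.300000) = -0.310000
  f'(1.300000) = 2.600000
  x_1 = 1.300000 - (-0.310000)/2.600000 = 1.419231
Iteration 2:
  f(1.419231) = 0.014216
  f'(1.419231) = 2.838462
  x_2 = 1.419231 - 0.014216/2.838462 = 1.414222
Iteration 3:
  f(1.414222) = 0.000025
  f'(1.414222) = 2.828445
  x_3 = 1.414222 - 0.000025/2.828445 = 1.414214
Iteration 4:
  f(1.414214) = 0.000000
  f'(1.414214) = 2.828427
  x_4 = 1.414214 - 0.000000/2.828427 = 1.414214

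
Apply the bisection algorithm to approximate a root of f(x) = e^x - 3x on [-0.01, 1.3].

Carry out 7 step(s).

f(x) = e^x - 3x
Initial interval: [-0.01, 1.3]

Iteration 1:
  c_1 = (-0.010000 + 1.300000)/2 = 0.645000
  f(c_1) = f(0.645000) = -0.029013
  f(a) × f(c) < 0, new interval: [-0.010000, 0.645000]
Iteration 2:
  c_2 = (-0.010000 + 0.645000)/2 = 0.317500
  f(c_2) = f(0.317500) = 0.421189
  f(a) × f(c) ≥ 0, new interval: [0.317500, 0.645000]
Iteration 3:
  c_3 = (0.317500 + 0.645000)/2 = 0.481250
  f(c_3) = f(0.481250) = 0.174346
  f(a) × f(c) ≥ 0, new interval: [0.481250, 0.645000]
Iteration 4:
  c_4 = (0.481250 + 0.645000)/2 = 0.563125
  f(c_4) = f(0.563125) = 0.066777
  f(a) × f(c) ≥ 0, new interval: [0.563125, 0.645000]
Iteration 5:
  c_5 = (0.563125 + 0.645000)/2 = 0.604062
  f(c_5) = f(0.604062) = 0.017349
  f(a) × f(c) ≥ 0, new interval: [0.604062, 0.645000]
Iteration 6:
  c_6 = (0.604062 + 0.645000)/2 = 0.624531
  f(c_6) = f(0.624531) = -0.006223
  f(a) × f(c) < 0, new interval: [0.604062, 0.624531]
Iteration 7:
  c_7 = (0.604062 + 0.624531)/2 = 0.614297
  f(c_7) = f(0.614297) = 0.005466
  f(a) × f(c) ≥ 0, new interval: [0.614297, 0.624531]

After 7 iteration(s), the approximation is c_7 = 0.614297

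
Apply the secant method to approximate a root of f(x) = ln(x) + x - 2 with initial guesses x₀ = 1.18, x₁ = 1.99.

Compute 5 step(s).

f(x) = ln(x) + x - 2
x₀ = 1.18, x₁ = 1.99

Secant formula: x_{n+1} = x_n - f(x_n)(x_n - x_{n-1})/(f(x_n) - f(x_{n-1}))

Iteration 1:
  f(1.180000) = -0.654486
  f(1.990000) = 0.678135
  x_2 = 1.990000 - 0.678135×(1.990000 - 1.180000)/(0.678135 - (-0.654486))
       = 1.577813
Iteration 2:
  f(1.990000) = 0.678135
  f(1.577813) = 0.033852
  x_3 = 1.577813 - 0.033852×(1.577813 - 1.990000)/(0.033852 - 0.678135)
       = 1.556155
Iteration 3:
  f(1.577813) = 0.033852
  f(1.556155) = -0.001626
  x_4 = 1.556155 - (-0.001626)×(1.556155 - 1.577813)/(-0.001626 - 0.033852)
       = 1.557148
Iteration 4:
  f(1.556155) = -0.001626
  f(1.557148) = 0.000004
  x_5 = 1.557148 - 0.000004×(1.557148 - 1.556155)/(0.000004 - (-0.001626))
       = 1.557146
Iteration 5:
  f(1.557148) = 0.000004
  f(1.557146) = 0.000000
  x_6 = 1.557146 - 0.000000×(1.557146 - 1.557148)/(0.000000 - 0.000004)
       = 1.557146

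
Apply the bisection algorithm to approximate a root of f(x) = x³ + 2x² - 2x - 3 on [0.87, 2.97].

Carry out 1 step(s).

f(x) = x³ + 2x² - 2x - 3
Initial interval: [0.87, 2.97]

Iteration 1:
  c_1 = (0.870000 + 2.970000)/2 = 1.920000
  f(c_1) = f(1.920000) = 7.610688
  f(a) × f(c) < 0, new interval: [0.870000, 1.920000]

After 1 iteration(s), the approximation is c_1 = 1.920000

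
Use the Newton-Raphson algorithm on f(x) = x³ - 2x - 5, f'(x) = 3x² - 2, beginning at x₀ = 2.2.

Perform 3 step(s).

f(x) = x³ - 2x - 5
f'(x) = 3x² - 2
x₀ = 2.2

Newton-Raphson formula: x_{n+1} = x_n - f(x_n)/f'(x_n)

Iteration 1:
  f(2.200000) = 1.248000
  f'(2.200000) = 12.520000
  x_1 = 2.200000 - 1.248000/12.520000 = 2.100319
Iteration 2:
  f(2.100319) = 0.064589
  f'(2.100319) = 11.234026
  x_2 = 2.100319 - 0.064589/11.234026 = 2.094570
Iteration 3:
  f(2.094570) = 0.000208
  f'(2.094570) = 11.161672
  x_3 = 2.094570 - 0.000208/11.161672 = 2.094551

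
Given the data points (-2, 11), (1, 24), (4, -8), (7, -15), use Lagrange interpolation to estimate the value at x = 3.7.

Lagrange interpolation formula:
P(x) = Σ yᵢ × Lᵢ(x)
where Lᵢ(x) = Π_{j≠i} (x - xⱼ)/(xᵢ - xⱼ)

L_0(3.7) = (3.7 - 1)/(-2 - 1) × (3.7 - 4)/(-2 - 4) × (3.7 - 7)/(-2 - 7) = -0.016500
L_1(3.7) = (3.7 - (-2))/(1 - (-2)) × (3.7 - 4)/(1 - 4) × (3.7 - 7)/(1 - 7) = 0.104500
L_2(3.7) = (3.7 - (-2))/(4 - (-2)) × (3.7 - 1)/(4 - 1) × (3.7 - 7)/(4 - 7) = 0.940500
L_3(3.7) = (3.7 - (-2))/(7 - (-2)) × (3.7 - 1)/(7 - 1) × (3.7 - 4)/(7 - 4) = -0.028500

P(3.7) = 11×L_0(3.7) + 24×L_1(3.7) + (-8)×L_2(3.7) + (-15)×L_3(3.7)
P(3.7) = -4.770000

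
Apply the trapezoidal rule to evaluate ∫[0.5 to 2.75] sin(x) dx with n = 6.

f(x) = sin(x)
a = 0.5, b = 2.75, n = 6
h = (b - a)/n = 0.375000

Trapezoidal rule: (h/2)[f(x₀) + 2f(x₁) + 2f(x₂) + ... + f(xₙ)]

x_0 = 0.5000, f(x_0) = 0.479426, coefficient = 1
x_1 = 0.8750, f(x_1) = 0.767544, coefficient = 2
x_2 = 1.2500, f(x_2) = 0.948985, coefficient = 2
x_3 = 1.6250, f(x_3) = 0.998531, coefficient = 2
x_4 = 2.0000, f(x_4) = 0.909297, coefficient = 2
x_5 = 2.3750, f(x_5) = 0.693685, coefficient = 2
x_6 = 2.7500, f(x_6) = 0.381661, coefficient = 1

I ≈ (0.375000/2) × 9.497170 = 1.780719
Exact value: 1.801885
Error: 0.021165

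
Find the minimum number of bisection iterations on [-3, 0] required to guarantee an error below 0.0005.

We need (b-a)/2^n ≤ 0.0005
(0 - (-3))/2^n ≤ 0.0005
3/2^n ≤ 0.0005
2^n ≥ 6000
n ≥ log₂(6000) = 12.55
n ≥ 13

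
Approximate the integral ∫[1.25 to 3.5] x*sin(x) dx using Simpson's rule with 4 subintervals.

f(x) = x*sin(x)
a = 1.25, b = 3.5, n = 4
h = (b - a)/n = 0.562500

Simpson's rule: (h/3)[f(x₀) + 4f(x₁) + 2f(x₂) + ... + f(xₙ)]

x_0 = 1.2500, f(x_0) = 1.186231, coefficient = 1
x_1 = 1.8125, f(x_1) = 1.759814, coefficient = 4
x_2 = 2.3750, f(x_2) = 1.647502, coefficient = 2
x_3 = 2.9375, f(x_3) = 0.595369, coefficient = 4
x_4 = 3.5000, f(x_4) = -1.227741, coefficient = 1

I ≈ (0.562500/3) × 12.674223 = 2.376417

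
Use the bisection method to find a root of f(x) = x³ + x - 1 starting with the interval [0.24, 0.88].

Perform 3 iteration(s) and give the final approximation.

f(x) = x³ + x - 1
Initial interval: [0.24, 0.88]

Iteration 1:
  c_1 = (0.240000 + 0.880000)/2 = 0.560000
  f(c_1) = f(0.560000) = -0.264384
  f(a) × f(c) ≥ 0, new interval: [0.560000, 0.880000]
Iteration 2:
  c_2 = (0.560000 + 0.880000)/2 = 0.720000
  f(c_2) = f(0.720000) = 0.093248
  f(a) × f(c) < 0, new interval: [0.560000, 0.720000]
Iteration 3:
  c_3 = (0.560000 + 0.720000)/2 = 0.640000
  f(c_3) = f(0.640000) = -0.097856
  f(a) × f(c) ≥ 0, new interval: [0.640000, 0.720000]

After 3 iteration(s), the approximation is c_3 = 0.640000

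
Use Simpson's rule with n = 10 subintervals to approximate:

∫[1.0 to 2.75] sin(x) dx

f(x) = sin(x)
a = 1.0, b = 2.75, n = 10
h = (b - a)/n = 0.175000

Simpson's rule: (h/3)[f(x₀) + 4f(x₁) + 2f(x₂) + ... + f(xₙ)]

x_0 = 1.0000, f(x_0) = 0.841471, coefficient = 1
x_1 = 1.1750, f(x_1) = 0.922690, coefficient = 4
x_2 = 1.3500, f(x_2) = 0.975723, coefficient = 2
x_3 = 1.5250, f(x_3) = 0.998952, coefficient = 4
x_4 = 1.7000, f(x_4) = 0.991665, coefficient = 2
x_5 = 1.8750, f(x_5) = 0.954086, coefficient = 4
x_6 = 2.0500, f(x_6) = 0.887362, coefficient = 2
x_7 = 2.2250, f(x_7) = 0.793533, coefficient = 4
x_8 = 2.4000, f(x_8) = 0.675463, coefficient = 2
x_9 = 2.5750, f(x_9) = 0.536760, coefficient = 4
x_10 = 2.7500, f(x_10) = 0.381661, coefficient = 1

I ≈ (0.175000/3) × 25.107640 = 1.464612
Exact value: 1.464605
Error: 0.000008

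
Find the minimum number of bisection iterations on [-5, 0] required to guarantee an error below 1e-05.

We need (b-a)/2^n ≤ 1e-05
(0 - (-5))/2^n ≤ 1e-05
5/2^n ≤ 1e-05
2^n ≥ 500000
n ≥ log₂(500000) = 18.93
n ≥ 19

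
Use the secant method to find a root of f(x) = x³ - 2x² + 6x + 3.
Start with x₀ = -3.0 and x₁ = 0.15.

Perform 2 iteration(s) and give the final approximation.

f(x) = x³ - 2x² + 6x + 3
x₀ = -3.0, x₁ = 0.15

Secant formula: x_{n+1} = x_n - f(x_n)(x_n - x_{n-1})/(f(x_n) - f(x_{n-1}))

Iteration 1:
  f(-3.000000) = -60.000000
  f(0.150000) = 3.858375
  x_2 = 0.150000 - 3.858375×(0.150000 - (-3.000000))/(3.858375 - (-60.000000))
       = -0.040326
Iteration 2:
  f(0.150000) = 3.858375
  f(-0.040326) = 2.754729
  x_3 = -0.040326 - 2.754729×(-0.040326 - 0.150000)/(2.754729 - 3.858375)
       = -0.515383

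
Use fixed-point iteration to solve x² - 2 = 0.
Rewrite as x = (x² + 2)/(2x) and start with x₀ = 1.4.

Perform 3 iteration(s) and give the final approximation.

Equation: x² - 2 = 0
Fixed-point form: x = (x² + 2)/(2x)
x₀ = 1.4

x_1 = g(1.400000) = 1.414286
x_2 = g(1.414286) = 1.414214
x_3 = g(1.414214) = 1.414214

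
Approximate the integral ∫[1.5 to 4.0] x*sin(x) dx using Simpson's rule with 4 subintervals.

f(x) = x*sin(x)
a = 1.5, b = 4.0, n = 4
h = (b - a)/n = 0.625000

Simpson's rule: (h/3)[f(x₀) + 4f(x₁) + 2f(x₂) + ... + f(xₙ)]

x_0 = 1.5000, f(x_0) = 1.496242, coefficient = 1
x_1 = 2.1250, f(x_1) = 1.806930, coefficient = 4
x_2 = 2.7500, f(x_2) = 1.049568, coefficient = 2
x_3 = 3.3750, f(x_3) = -0.780617, coefficient = 4
x_4 = 4.0000, f(x_4) = -3.027210, coefficient = 1

I ≈ (0.625000/3) × 4.673420 = 0.973629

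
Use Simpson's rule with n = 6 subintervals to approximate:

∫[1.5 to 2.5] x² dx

f(x) = x²
a = 1.5, b = 2.5, n = 6
h = (b - a)/n = 0.166667

Simpson's rule: (h/3)[f(x₀) + 4f(x₁) + 2f(x₂) + ... + f(xₙ)]

x_0 = 1.5000, f(x_0) = 2.250000, coefficient = 1
x_1 = 1.6667, f(x_1) = 2.777778, coefficient = 4
x_2 = 1.8333, f(x_2) = 3.361111, coefficient = 2
x_3 = 2.0000, f(x_3) = 4.000000, coefficient = 4
x_4 = 2.1667, f(x_4) = 4.694444, coefficient = 2
x_5 = 2.3333, f(x_5) = 5.444444, coefficient = 4
x_6 = 2.5000, f(x_6) = 6.250000, coefficient = 1

I ≈ (0.166667/3) × 73.500000 = 4.083333
Exact value: 4.083333
Error: 0.000000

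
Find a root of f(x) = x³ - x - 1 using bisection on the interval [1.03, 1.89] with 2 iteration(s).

f(x) = x³ - x - 1
Initial interval: [1.03, 1.89]

Iteration 1:
  c_1 = (1.030000 + 1.890000)/2 = 1.460000
  f(c_1) = f(1.460000) = 0.652136
  f(a) × f(c) < 0, new interval: [1.030000, 1.460000]
Iteration 2:
  c_2 = (1.030000 + 1.460000)/2 = 1.245000
  f(c_2) = f(1.245000) = -0.315219
  f(a) × f(c) ≥ 0, new interval: [1.245000, 1.460000]

After 2 iteration(s), the approximation is c_2 = 1.245000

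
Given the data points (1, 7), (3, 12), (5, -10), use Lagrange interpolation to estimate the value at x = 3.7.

Lagrange interpolation formula:
P(x) = Σ yᵢ × Lᵢ(x)
where Lᵢ(x) = Π_{j≠i} (x - xⱼ)/(xᵢ - xⱼ)

L_0(3.7) = (3.7 - 3)/(1 - 3) × (3.7 - 5)/(1 - 5) = -0.113750
L_1(3.7) = (3.7 - 1)/(3 - 1) × (3.7 - 5)/(3 - 5) = 0.877500
L_2(3.7) = (3.7 - 1)/(5 - 1) × (3.7 - 3)/(5 - 3) = 0.236250

P(3.7) = 7×L_0(3.7) + 12×L_1(3.7) + (-10)×L_2(3.7)
P(3.7) = 7.371250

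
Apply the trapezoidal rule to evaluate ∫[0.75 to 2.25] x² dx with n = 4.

f(x) = x²
a = 0.75, b = 2.25, n = 4
h = (b - a)/n = 0.375000

Trapezoidal rule: (h/2)[f(x₀) + 2f(x₁) + 2f(x₂) + ... + f(xₙ)]

x_0 = 0.7500, f(x_0) = 0.562500, coefficient = 1
x_1 = 1.1250, f(x_1) = 1.265625, coefficient = 2
x_2 = 1.5000, f(x_2) = 2.250000, coefficient = 2
x_3 = 1.8750, f(x_3) = 3.515625, coefficient = 2
x_4 = 2.2500, f(x_4) = 5.062500, coefficient = 1

I ≈ (0.375000/2) × 19.687500 = 3.691406
Exact value: 3.656250
Error: 0.035156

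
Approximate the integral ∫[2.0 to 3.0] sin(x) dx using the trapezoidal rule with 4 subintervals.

f(x) = sin(x)
a = 2.0, b = 3.0, n = 4
h = (b - a)/n = 0.250000

Trapezoidal rule: (h/2)[f(x₀) + 2f(x₁) + 2f(x₂) + ... + f(xₙ)]

x_0 = 2.0000, f(x_0) = 0.909297, coefficient = 1
x_1 = 2.2500, f(x_1) = 0.778073, coefficient = 2
x_2 = 2.5000, f(x_2) = 0.598472, coefficient = 2
x_3 = 2.7500, f(x_3) = 0.381661, coefficient = 2
x_4 = 3.0000, f(x_4) = 0.141120, coefficient = 1

I ≈ (0.250000/2) × 4.566830 = 0.570854
Exact value: 0.573846
Error: 0.002992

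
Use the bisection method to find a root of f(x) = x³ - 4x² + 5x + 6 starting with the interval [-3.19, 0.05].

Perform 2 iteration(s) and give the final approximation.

f(x) = x³ - 4x² + 5x + 6
Initial interval: [-3.19, 0.05]

Iteration 1:
  c_1 = (-3.190000 + 0.050000)/2 = -1.570000
  f(c_1) = f(-1.570000) = -15.579493
  f(a) × f(c) ≥ 0, new interval: [-1.570000, 0.050000]
Iteration 2:
  c_2 = (-1.570000 + 0.050000)/2 = -0.760000
  f(c_2) = f(-0.760000) = -0.549376
  f(a) × f(c) ≥ 0, new interval: [-0.760000, 0.050000]

After 2 iteration(s), the approximation is c_2 = -0.760000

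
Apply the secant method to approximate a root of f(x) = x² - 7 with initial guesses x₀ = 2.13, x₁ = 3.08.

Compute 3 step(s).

f(x) = x² - 7
x₀ = 2.13, x₁ = 3.08

Secant formula: x_{n+1} = x_n - f(x_n)(x_n - x_{n-1})/(f(x_n) - f(x_{n-1}))

Iteration 1:
  f(2.130000) = -2.463100
  f(3.080000) = 2.486400
  x_2 = 3.080000 - 2.486400×(3.080000 - 2.130000)/(2.486400 - (-2.463100))
       = 2.602764
Iteration 2:
  f(3.080000) = 2.486400
  f(2.602764) = -0.225620
  x_3 = 2.602764 - (-0.225620)×(2.602764 - 3.080000)/(-0.225620 - 2.486400)
       = 2.642466
Iteration 3:
  f(2.602764) = -0.225620
  f(2.642466) = -0.017371
  x_4 = 2.642466 - (-0.017371)×(2.642466 - 2.602764)/(-0.017371 - (-0.225620))
       = 2.645778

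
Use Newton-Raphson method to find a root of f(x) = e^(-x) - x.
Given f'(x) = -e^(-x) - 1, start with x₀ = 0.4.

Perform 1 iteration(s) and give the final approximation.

f(x) = e^(-x) - x
f'(x) = -e^(-x) - 1
x₀ = 0.4

Newton-Raphson formula: x_{n+1} = x_n - f(x_n)/f'(x_n)

Iteration 1:
  f(0.400000) = 0.270320
  f'(0.400000) = -1.670320
  x_1 = 0.400000 - 0.270320/(-1.670320) = 0.561837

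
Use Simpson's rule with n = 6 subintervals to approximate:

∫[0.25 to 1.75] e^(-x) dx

f(x) = e^(-x)
a = 0.25, b = 1.75, n = 6
h = (b - a)/n = 0.250000

Simpson's rule: (h/3)[f(x₀) + 4f(x₁) + 2f(x₂) + ... + f(xₙ)]

x_0 = 0.2500, f(x_0) = 0.778801, coefficient = 1
x_1 = 0.5000, f(x_1) = 0.606531, coefficient = 4
x_2 = 0.7500, f(x_2) = 0.472367, coefficient = 2
x_3 = 1.0000, f(x_3) = 0.367879, coefficient = 4
x_4 = 1.2500, f(x_4) = 0.286505, coefficient = 2
x_5 = 1.5000, f(x_5) = 0.223130, coefficient = 4
x_6 = 1.7500, f(x_6) = 0.173774, coefficient = 1

I ≈ (0.250000/3) × 7.260478 = 0.605040
Exact value: 0.605027
Error: 0.000013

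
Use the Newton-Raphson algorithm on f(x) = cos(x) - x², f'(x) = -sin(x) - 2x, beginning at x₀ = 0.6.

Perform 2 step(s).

f(x) = cos(x) - x²
f'(x) = -sin(x) - 2x
x₀ = 0.6

Newton-Raphson formula: x_{n+1} = x_n - f(x_n)/f'(x_n)

Iteration 1:
  f(0.600000) = 0.465336
  f'(0.600000) = -1.764642
  x_1 = 0.600000 - 0.465336/(-1.764642) = 0.863700
Iteration 2:
  f(0.863700) = -0.096348
  f'(0.863700) = -2.487650
  x_2 = 0.863700 - (-0.096348)/(-2.487650) = 0.824969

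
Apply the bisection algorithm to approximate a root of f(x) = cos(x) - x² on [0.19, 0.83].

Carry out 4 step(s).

f(x) = cos(x) - x²
Initial interval: [0.19, 0.83]

Iteration 1:
  c_1 = (0.190000 + 0.830000)/2 = 0.510000
  f(c_1) = f(0.510000) = 0.612645
  f(a) × f(c) ≥ 0, new interval: [0.510000, 0.830000]
Iteration 2:
  c_2 = (0.510000 + 0.830000)/2 = 0.670000
  f(c_2) = f(0.670000) = 0.334922
  f(a) × f(c) ≥ 0, new interval: [0.670000, 0.830000]
Iteration 3:
  c_3 = (0.670000 + 0.830000)/2 = 0.750000
  f(c_3) = f(0.750000) = 0.169189
  f(a) × f(c) ≥ 0, new interval: [0.750000, 0.830000]
Iteration 4:
  c_4 = (0.750000 + 0.830000)/2 = 0.790000
  f(c_4) = f(0.790000) = 0.079745
  f(a) × f(c) ≥ 0, new interval: [0.790000, 0.830000]

After 4 iteration(s), the approximation is c_4 = 0.790000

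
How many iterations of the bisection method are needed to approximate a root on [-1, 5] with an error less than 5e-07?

We need (b-a)/2^n ≤ 5e-07
(5 - (-1))/2^n ≤ 5e-07
6/2^n ≤ 5e-07
2^n ≥ 12000000
n ≥ log₂(12000000) = 23.52
n ≥ 24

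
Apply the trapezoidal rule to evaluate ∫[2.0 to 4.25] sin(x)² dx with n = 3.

f(x) = sin(x)²
a = 2.0, b = 4.25, n = 3
h = (b - a)/n = 0.750000

Trapezoidal rule: (h/2)[f(x₀) + 2f(x₁) + 2f(x₂) + ... + f(xₙ)]

x_0 = 2.0000, f(x_0) = 0.826822, coefficient = 1
x_1 = 2.7500, f(x_1) = 0.145665, coefficient = 2
x_2 = 3.5000, f(x_2) = 0.123049, coefficient = 2
x_3 = 4.2500, f(x_3) = 0.801006, coefficient = 1

I ≈ (0.750000/2) × 2.165256 = 0.811971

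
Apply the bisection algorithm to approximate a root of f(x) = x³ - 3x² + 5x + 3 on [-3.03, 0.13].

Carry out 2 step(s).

f(x) = x³ - 3x² + 5x + 3
Initial interval: [-3.03, 0.13]

Iteration 1:
  c_1 = (-3.030000 + 0.130000)/2 = -1.450000
  f(c_1) = f(-1.450000) = -13.606125
  f(a) × f(c) ≥ 0, new interval: [-1.450000, 0.130000]
Iteration 2:
  c_2 = (-1.450000 + 0.130000)/2 = -0.660000
  f(c_2) = f(-0.660000) = -1.894296
  f(a) × f(c) ≥ 0, new interval: [-0.660000, 0.130000]

After 2 iteration(s), the approximation is c_2 = -0.660000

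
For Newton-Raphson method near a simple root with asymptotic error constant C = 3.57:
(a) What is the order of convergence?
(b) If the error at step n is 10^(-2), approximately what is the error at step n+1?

(a) Newton-Raphson has quadratic (order 2) convergence near simple roots.
    This means |e_{n+1}| ≈ C|e_n|².

(b) With |e_n| = 10^(-2) and C = 3.57:
    |e_{n+1}| ≈ 3.57 × (10^(-2))² = 3.57 × 10^(-4)

(a) 2 (quadratic); (b) |e_{n+1}| ≈ 3.570e-04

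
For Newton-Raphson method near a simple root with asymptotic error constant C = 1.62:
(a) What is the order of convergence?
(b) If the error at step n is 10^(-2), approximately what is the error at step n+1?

(a) Newton-Raphson has quadratic (order 2) convergence near simple roots.
    This means |e_{n+1}| ≈ C|e_n|².

(b) With |e_n| = 10^(-2) and C = 1.62:
    |e_{n+1}| ≈ 1.62 × (10^(-2))² = 1.62 × 10^(-4)

(a) 2 (quadratic); (b) |e_{n+1}| ≈ 1.620e-04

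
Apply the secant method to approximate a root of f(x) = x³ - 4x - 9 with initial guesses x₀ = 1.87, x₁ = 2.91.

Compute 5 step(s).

f(x) = x³ - 4x - 9
x₀ = 1.87, x₁ = 2.91

Secant formula: x_{n+1} = x_n - f(x_n)(x_n - x_{n-1})/(f(x_n) - f(x_{n-1}))

Iteration 1:
  f(1.870000) = -9.940797
  f(2.910000) = 4.002171
  x_2 = 2.910000 - 4.002171×(2.910000 - 1.870000)/(4.002171 - (-9.940797))
       = 2.611480
Iteration 2:
  f(2.910000) = 4.002171
  f(2.611480) = -1.636080
  x_3 = 2.611480 - (-1.636080)×(2.611480 - 2.910000)/(-1.636080 - 4.002171)
       = 2.698103
Iteration 3:
  f(2.611480) = -1.636080
  f(2.698103) = -0.150872
  x_4 = 2.698103 - (-0.150872)×(2.698103 - 2.611480)/(-0.150872 - (-1.636080))
       = 2.706902
Iteration 4:
  f(2.698103) = -0.150872
  f(2.706902) = 0.006731
  x_5 = 2.706902 - 0.006731×(2.706902 - 2.698103)/(0.006731 - (-0.150872))
       = 2.706527
Iteration 5:
  f(2.706902) = 0.006731
  f(2.706527) = -0.000026
  x_6 = 2.706527 - (-0.000026)×(2.706527 - 2.706902)/(-0.000026 - 0.006731)
       = 2.706528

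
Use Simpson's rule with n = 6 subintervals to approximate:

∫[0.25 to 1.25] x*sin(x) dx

f(x) = x*sin(x)
a = 0.25, b = 1.25, n = 6
h = (b - a)/n = 0.166667

Simpson's rule: (h/3)[f(x₀) + 4f(x₁) + 2f(x₂) + ... + f(xₙ)]

x_0 = 0.2500, f(x_0) = 0.061851, coefficient = 1
x_1 = 0.4167, f(x_1) = 0.168631, coefficient = 4
x_2 = 0.5833, f(x_2) = 0.321305, coefficient = 2
x_3 = 0.7500, f(x_3) = 0.511229, coefficient = 4
x_4 = 0.9167, f(x_4) = 0.727446, coefficient = 2
x_5 = 1.0833, f(x_5) = 0.957151, coefficient = 4
x_6 = 1.2500, f(x_6) = 1.186231, coefficient = 1

I ≈ (0.166667/3) × 9.893630 = 0.549646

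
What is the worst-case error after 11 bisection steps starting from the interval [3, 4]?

Bisection error bound: |error| ≤ (b-a)/2^n
|error| ≤ (4 - 3)/2^11 = 1/2^11
|error| ≤ 0.0004882812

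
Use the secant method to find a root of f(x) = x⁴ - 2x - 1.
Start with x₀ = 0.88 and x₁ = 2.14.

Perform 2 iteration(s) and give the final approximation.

f(x) = x⁴ - 2x - 1
x₀ = 0.88, x₁ = 2.14

Secant formula: x_{n+1} = x_n - f(x_n)(x_n - x_{n-1})/(f(x_n) - f(x_{n-1}))

Iteration 1:
  f(0.880000) = -2.160305
  f(2.140000) = 15.692736
  x_2 = 2.140000 - 15.692736×(2.140000 - 0.880000)/(15.692736 - (-2.160305))
       = 1.032466
Iteration 2:
  f(2.140000) = 15.692736
  f(1.032466) = -1.928605
  x_3 = 1.032466 - (-1.928605)×(1.032466 - 2.140000)/(-1.928605 - 15.692736)
       = 1.153683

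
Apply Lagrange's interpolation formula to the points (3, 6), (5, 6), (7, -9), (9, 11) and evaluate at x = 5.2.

Lagrange interpolation formula:
P(x) = Σ yᵢ × Lᵢ(x)
where Lᵢ(x) = Π_{j≠i} (x - xⱼ)/(xᵢ - xⱼ)

L_0(5.2) = (5.2 - 5)/(3 - 5) × (5.2 - 7)/(3 - 7) × (5.2 - 9)/(3 - 9) = -0.028500
L_1(5.2) = (5.2 - 3)/(5 - 3) × (5.2 - 7)/(5 - 7) × (5.2 - 9)/(5 - 9) = 0.940500
L_2(5.2) = (5.2 - 3)/(7 - 3) × (5.2 - 5)/(7 - 5) × (5.2 - 9)/(7 - 9) = 0.104500
L_3(5.2) = (5.2 - 3)/(9 - 3) × (5.2 - 5)/(9 - 5) × (5.2 - 7)/(9 - 7) = -0.016500

P(5.2) = 6×L_0(5.2) + 6×L_1(5.2) + (-9)×L_2(5.2) + 11×L_3(5.2)
P(5.2) = 4.350000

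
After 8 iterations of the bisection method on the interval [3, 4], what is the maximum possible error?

Bisection error bound: |error| ≤ (b-a)/2^n
|error| ≤ (4 - 3)/2^8 = 1/2^8
|error| ≤ 0.0039062500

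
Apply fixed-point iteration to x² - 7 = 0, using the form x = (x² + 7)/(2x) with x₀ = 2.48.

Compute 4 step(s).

Equation: x² - 7 = 0
Fixed-point form: x = (x² + 7)/(2x)
x₀ = 2.48

x_1 = g(2.480000) = 2.651290
x_2 = g(2.651290) = 2.645757
x_3 = g(2.645757) = 2.645751
x_4 = g(2.645751) = 2.645751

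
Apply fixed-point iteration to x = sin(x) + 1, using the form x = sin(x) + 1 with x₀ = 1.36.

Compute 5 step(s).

Equation: x = sin(x) + 1
Fixed-point form: x = sin(x) + 1
x₀ = 1.36

x_1 = g(1.360000) = 1.977865
x_2 = g(1.977865) = 1.918285
x_3 = g(1.918285) = 1.940231
x_4 = g(1.940231) = 1.932532
x_5 = g(1.932532) = 1.935284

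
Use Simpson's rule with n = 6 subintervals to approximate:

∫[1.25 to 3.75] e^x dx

f(x) = e^x
a = 1.25, b = 3.75, n = 6
h = (b - a)/n = 0.416667

Simpson's rule: (h/3)[f(x₀) + 4f(x₁) + 2f(x₂) + ... + f(xₙ)]

x_0 = 1.2500, f(x_0) = 3.490343, coefficient = 1
x_1 = 1.6667, f(x_1) = 5.294490, coefficient = 4
x_2 = 2.0833, f(x_2) = 8.031195, coefficient = 2
x_3 = 2.5000, f(x_3) = 12.182494, coefficient = 4
x_4 = 2.9167, f(x_4) = 18.479586, coefficient = 2
x_5 = 3.3333, f(x_5) = 28.031625, coefficient = 4
x_6 = 3.7500, f(x_6) = 42.521082, coefficient = 1

I ≈ (0.416667/3) × 281.067423 = 39.037142
Exact value: 39.030739
Error: 0.006403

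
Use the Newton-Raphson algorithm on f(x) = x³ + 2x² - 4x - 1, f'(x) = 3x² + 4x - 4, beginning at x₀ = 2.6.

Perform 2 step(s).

f(x) = x³ + 2x² - 4x - 1
f'(x) = 3x² + 4x - 4
x₀ = 2.6

Newton-Raphson formula: x_{n+1} = x_n - f(x_n)/f'(x_n)

Iteration 1:
  f(2.600000) = 19.696000
  f'(2.600000) = 26.680000
  x_1 = 2.600000 - 19.696000/26.680000 = 1.861769
Iteration 2:
  f(1.861769) = 4.938527
  f'(1.861769) = 13.845629
  x_2 = 1.861769 - 4.938527/13.845629 = 1.505084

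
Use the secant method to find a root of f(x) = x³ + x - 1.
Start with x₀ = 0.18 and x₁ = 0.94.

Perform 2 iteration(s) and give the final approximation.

f(x) = x³ + x - 1
x₀ = 0.18, x₁ = 0.94

Secant formula: x_{n+1} = x_n - f(x_n)(x_n - x_{n-1})/(f(x_n) - f(x_{n-1}))

Iteration 1:
  f(0.180000) = -0.814168
  f(0.940000) = 0.770584
  x_2 = 0.940000 - 0.770584×(0.940000 - 0.180000)/(0.770584 - (-0.814168))
       = 0.570451
Iteration 2:
  f(0.940000) = 0.770584
  f(0.570451) = -0.243916
  x_3 = 0.570451 - (-0.243916)×(0.570451 - 0.940000)/(-0.243916 - 0.770584)
       = 0.659302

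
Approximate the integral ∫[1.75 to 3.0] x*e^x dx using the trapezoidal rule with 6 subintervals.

f(x) = x*e^x
a = 1.75, b = 3.0, n = 6
h = (b - a)/n = 0.208333

Trapezoidal rule: (h/2)[f(x₀) + 2f(x₁) + 2f(x₂) + ... + f(xₙ)]

x_0 = 1.7500, f(x_0) = 10.070555, coefficient = 1
x_1 = 1.9583, f(x_1) = 13.879697, coefficient = 2
x_2 = 2.1667, f(x_2) = 18.913133, coefficient = 2
x_3 = 2.3750, f(x_3) = 25.533656, coefficient = 2
x_4 = 2.5833, f(x_4) = 34.206439, coefficient = 2
x_5 = 2.7917, f(x_5) = 45.526995, coefficient = 2
x_6 = 3.0000, f(x_6) = 60.256611, coefficient = 1

I ≈ (0.208333/2) × 346.447006 = 36.088230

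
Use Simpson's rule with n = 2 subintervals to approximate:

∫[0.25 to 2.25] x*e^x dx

f(x) = x*e^x
a = 0.25, b = 2.25, n = 2
h = (b - a)/n = 1.000000

Simpson's rule: (h/3)[f(x₀) + 4f(x₁) + 2f(x₂) + ... + f(xₙ)]

x_0 = 0.2500, f(x_0) = 0.321006, coefficient = 1
x_1 = 1.2500, f(x_1) = 4.362929, coefficient = 4
x_2 = 2.2500, f(x_2) = 21.347406, coefficient = 1

I ≈ (1.000000/3) × 39.120127 = 13.040042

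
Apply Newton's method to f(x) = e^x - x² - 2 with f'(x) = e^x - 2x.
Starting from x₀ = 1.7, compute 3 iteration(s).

f(x) = e^x - x² - 2
f'(x) = e^x - 2x
x₀ = 1.7

Newton-Raphson formula: x_{n+1} = x_n - f(x_n)/f'(x_n)

Iteration 1:
  f(1.700000) = 0.583947
  f'(1.700000) = 2.073947
  x_1 = 1.700000 - 0.583947/2.073947 = 1.418437
Iteration 2:
  f(1.418437) = 0.118695
  f'(1.418437) = 1.293785
  x_2 = 1.418437 - 0.118695/1.293785 = 1.326694
Iteration 3:
  f(1.326694) = 0.008447
  f'(1.326694) = 1.115176
  x_3 = 1.326694 - 0.008447/1.115176 = 1.319119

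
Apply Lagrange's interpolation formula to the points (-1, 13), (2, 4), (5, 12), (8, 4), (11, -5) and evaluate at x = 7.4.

Lagrange interpolation formula:
P(x) = Σ yᵢ × Lᵢ(x)
where Lᵢ(x) = Π_{j≠i} (x - xⱼ)/(xᵢ - xⱼ)

L_0(7.4) = (7.4 - 2)/(-1 - 2) × (7.4 - 5)/(-1 - 5) × (7.4 - 8)/(-1 - 8) × (7.4 - 11)/(-1 - 11) = 0.014400
L_1(7.4) = (7.4 - (-1))/(2 - (-1)) × (7.4 - 5)/(2 - 5) × (7.4 - 8)/(2 - 8) × (7.4 - 11)/(2 - 11) = -0.089600
L_2(7.4) = (7.4 - (-1))/(5 - (-1)) × (7.4 - 2)/(5 - 2) × (7.4 - 8)/(5 - 8) × (7.4 - 11)/(5 - 11) = 0.302400
L_3(7.4) = (7.4 - (-1))/(8 - (-1)) × (7.4 - 2)/(8 - 2) × (7.4 - 5)/(8 - 5) × (7.4 - 11)/(8 - 11) = 0.806400
L_4(7.4) = (7.4 - (-1))/(11 - (-1)) × (7.4 - 2)/(11 - 2) × (7.4 - 5)/(11 - 5) × (7.4 - 8)/(11 - 8) = -0.033600

P(7.4) = 13×L_0(7.4) + 4×L_1(7.4) + 12×L_2(7.4) + 4×L_3(7.4) + (-5)×L_4(7.4)
P(7.4) = 6.851200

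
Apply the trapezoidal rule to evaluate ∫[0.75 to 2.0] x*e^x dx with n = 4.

f(x) = x*e^x
a = 0.75, b = 2.0, n = 4
h = (b - a)/n = 0.312500

Trapezoidal rule: (h/2)[f(x₀) + 2f(x₁) + 2f(x₂) + ... + f(xₙ)]

x_0 = 0.7500, f(x_0) = 1.587750, coefficient = 1
x_1 = 1.0625, f(x_1) = 3.074446, coefficient = 2
x_2 = 1.3750, f(x_2) = 5.438230, coefficient = 2
x_3 = 1.6875, f(x_3) = 9.122539, coefficient = 2
x_4 = 2.0000, f(x_4) = 14.778112, coefficient = 1

I ≈ (0.312500/2) × 51.636292 = 8.068171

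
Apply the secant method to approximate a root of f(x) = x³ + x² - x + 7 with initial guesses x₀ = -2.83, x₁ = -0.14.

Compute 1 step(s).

f(x) = x³ + x² - x + 7
x₀ = -2.83, x₁ = -0.14

Secant formula: x_{n+1} = x_n - f(x_n)(x_n - x_{n-1})/(f(x_n) - f(x_{n-1}))

Iteration 1:
  f(-2.830000) = -4.826287
  f(-0.140000) = 7.156856
  x_2 = -0.140000 - 7.156856×(-0.140000 - (-2.830000))/(7.156856 - (-4.826287))
       = -1.746585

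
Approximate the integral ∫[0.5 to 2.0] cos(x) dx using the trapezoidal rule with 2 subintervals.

f(x) = cos(x)
a = 0.5, b = 2.0, n = 2
h = (b - a)/n = 0.750000

Trapezoidal rule: (h/2)[f(x₀) + 2f(x₁) + 2f(x₂) + ... + f(xₙ)]

x_0 = 0.5000, f(x_0) = 0.877583, coefficient = 1
x_1 = 1.2500, f(x_1) = 0.315322, coefficient = 2
x_2 = 2.0000, f(x_2) = -0.416147, coefficient = 1

I ≈ (0.750000/2) × 1.092080 = 0.409530
Exact value: 0.429872
Error: 0.020342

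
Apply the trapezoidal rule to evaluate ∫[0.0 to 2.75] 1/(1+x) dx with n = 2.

f(x) = 1/(1+x)
a = 0.0, b = 2.75, n = 2
h = (b - a)/n = 1.375000

Trapezoidal rule: (h/2)[f(x₀) + 2f(x₁) + 2f(x₂) + ... + f(xₙ)]

x_0 = 0.0000, f(x_0) = 1.000000, coefficient = 1
x_1 = 1.3750, f(x_1) = 0.421053, coefficient = 2
x_2 = 2.7500, f(x_2) = 0.266667, coefficient = 1

I ≈ (1.375000/2) × 2.108772 = 1.449781
Exact value: 1.321756
Error: 0.128025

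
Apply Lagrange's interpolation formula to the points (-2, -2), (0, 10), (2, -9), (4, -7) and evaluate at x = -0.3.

Lagrange interpolation formula:
P(x) = Σ yᵢ × Lᵢ(x)
where Lᵢ(x) = Π_{j≠i} (x - xⱼ)/(xᵢ - xⱼ)

L_0(-0.3) = (-0.3 - 0)/(-2 - 0) × (-0.3 - 2)/(-2 - 2) × (-0.3 - 4)/(-2 - 4) = 0.061812
L_1(-0.3) = (-0.3 - (-2))/(0 - (-2)) × (-0.3 - 2)/(0 - 2) × (-0.3 - 4)/(0 - 4) = 1.050812
L_2(-0.3) = (-0.3 - (-2))/(2 - (-2)) × (-0.3 - 0)/(2 - 0) × (-0.3 - 4)/(2 - 4) = -0.137063
L_3(-0.3) = (-0.3 - (-2))/(4 - (-2)) × (-0.3 - 0)/(4 - 0) × (-0.3 - 2)/(4 - 2) = 0.024437

P(-0.3) = (-2)×L_0(-0.3) + 10×L_1(-0.3) + (-9)×L_2(-0.3) + (-7)×L_3(-0.3)
P(-0.3) = 11.447000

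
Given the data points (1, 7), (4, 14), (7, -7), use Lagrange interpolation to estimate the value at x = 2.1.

Lagrange interpolation formula:
P(x) = Σ yᵢ × Lᵢ(x)
where Lᵢ(x) = Π_{j≠i} (x - xⱼ)/(xᵢ - xⱼ)

L_0(2.1) = (2.1 - 4)/(1 - 4) × (2.1 - 7)/(1 - 7) = 0.517222
L_1(2.1) = (2.1 - 1)/(4 - 1) × (2.1 - 7)/(4 - 7) = 0.598889
L_2(2.1) = (2.1 - 1)/(7 - 1) × (2.1 - 4)/(7 - 4) = -0.116111

P(2.1) = 7×L_0(2.1) + 14×L_1(2.1) + (-7)×L_2(2.1)
P(2.1) = 12.817778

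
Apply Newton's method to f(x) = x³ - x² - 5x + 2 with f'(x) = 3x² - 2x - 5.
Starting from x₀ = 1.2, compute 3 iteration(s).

f(x) = x³ - x² - 5x + 2
f'(x) = 3x² - 2x - 5
x₀ = 1.2

Newton-Raphson formula: x_{n+1} = x_n - f(x_n)/f'(x_n)

Iteration 1:
  f(1.200000) = -3.712000
  f'(1.200000) = -3.080000
  x_1 = 1.200000 - (-3.712000)/(-3.080000) = -0.005195
Iteration 2:
  f(-0.005195) = 2.025947
  f'(-0.005195) = -4.989529
  x_2 = -0.005195 - 2.025947/(-4.989529) = 0.400845
Iteration 3:
  f(0.400845) = -0.100495
  f'(0.400845) = -5.319660
  x_3 = 0.400845 - (-0.100495)/(-5.319660) = 0.381954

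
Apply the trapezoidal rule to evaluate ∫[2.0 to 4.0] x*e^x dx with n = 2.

f(x) = x*e^x
a = 2.0, b = 4.0, n = 2
h = (b - a)/n = 1.000000

Trapezoidal rule: (h/2)[f(x₀) + 2f(x₁) + 2f(x₂) + ... + f(xₙ)]

x_0 = 2.0000, f(x_0) = 14.778112, coefficient = 1
x_1 = 3.0000, f(x_1) = 60.256611, coefficient = 2
x_2 = 4.0000, f(x_2) = 218.392600, coefficient = 1

I ≈ (1.000000/2) × 353.683934 = 176.841967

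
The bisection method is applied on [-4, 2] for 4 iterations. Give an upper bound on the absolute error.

Bisection error bound: |error| ≤ (b-a)/2^n
|error| ≤ (2 - (-4))/2^4 = 6/2^4
|error| ≤ 0.3750000000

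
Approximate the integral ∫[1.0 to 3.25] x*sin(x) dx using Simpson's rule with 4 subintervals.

f(x) = x*sin(x)
a = 1.0, b = 3.25, n = 4
h = (b - a)/n = 0.562500

Simpson's rule: (h/3)[f(x₀) + 4f(x₁) + 2f(x₂) + ... + f(xₙ)]

x_0 = 1.0000, f(x_0) = 0.841471, coefficient = 1
x_1 = 1.5625, f(x_1) = 1.562446, coefficient = 4
x_2 = 2.1250, f(x_2) = 1.806930, coefficient = 2
x_3 = 2.6875, f(x_3) = 1.178864, coefficient = 4
x_4 = 3.2500, f(x_4) = -0.351634, coefficient = 1

I ≈ (0.562500/3) × 15.068937 = 2.825426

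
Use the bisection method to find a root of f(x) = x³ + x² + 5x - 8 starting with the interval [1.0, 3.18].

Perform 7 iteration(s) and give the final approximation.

f(x) = x³ + x² + 5x - 8
Initial interval: [1.0, 3.18]

Iteration 1:
  c_1 = (1.000000 + 3.180000)/2 = 2.090000
  f(c_1) = f(2.090000) = 15.947429
  f(a) × f(c) < 0, new interval: [1.000000, 2.090000]
Iteration 2:
  c_2 = (1.000000 + 2.090000)/2 = 1.545000
  f(c_2) = f(1.545000) = 5.799979
  f(a) × f(c) < 0, new interval: [1.000000, 1.545000]
Iteration 3:
  c_3 = (1.000000 + 1.545000)/2 = 1.272500
  f(c_3) = f(1.272500) = 2.042260
  f(a) × f(c) < 0, new interval: [1.000000, 1.272500]
Iteration 4:
  c_4 = (1.000000 + 1.272500)/2 = 1.136250
  f(c_4) = f(1.136250) = 0.439286
  f(a) × f(c) < 0, new interval: [1.000000, 1.136250]
Iteration 5:
  c_5 = (1.000000 + 1.136250)/2 = 1.068125
  f(c_5) = f(1.068125) = -0.299870
  f(a) × f(c) ≥ 0, new interval: [1.068125, 1.136250]
Iteration 6:
  c_6 = (1.068125 + 1.136250)/2 = 1.102187
  f(c_6) = f(1.102187) = 0.064711
  f(a) × f(c) < 0, new interval: [1.068125, 1.102187]
Iteration 7:
  c_7 = (1.068125 + 1.102187)/2 = 1.085156
  f(c_7) = f(1.085156) = -0.118814
  f(a) × f(c) ≥ 0, new interval: [1.085156, 1.102187]

After 7 iteration(s), the approximation is c_7 = 1.085156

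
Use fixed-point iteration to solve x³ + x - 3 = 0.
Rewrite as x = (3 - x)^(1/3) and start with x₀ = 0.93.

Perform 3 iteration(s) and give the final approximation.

Equation: x³ + x - 3 = 0
Fixed-point form: x = (3 - x)^(1/3)
x₀ = 0.93

x_1 = g(0.930000) = 1.274452
x_2 = g(1.274452) = 1.199432
x_3 = g(1.199432) = 1.216568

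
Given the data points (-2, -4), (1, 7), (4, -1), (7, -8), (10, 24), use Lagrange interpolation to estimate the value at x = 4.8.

Lagrange interpolation formula:
P(x) = Σ yᵢ × Lᵢ(x)
where Lᵢ(x) = Π_{j≠i} (x - xⱼ)/(xᵢ - xⱼ)

L_0(4.8) = (4.8 - 1)/(-2 - 1) × (4.8 - 4)/(-2 - 4) × (4.8 - 7)/(-2 - 7) × (4.8 - 10)/(-2 - 10) = 0.017890
L_1(4.8) = (4.8 - (-2))/(1 - (-2)) × (4.8 - 4)/(1 - 4) × (4.8 - 7)/(1 - 7) × (4.8 - 10)/(1 - 10) = -0.128053
L_2(4.8) = (4.8 - (-2))/(4 - (-2)) × (4.8 - 1)/(4 - 1) × (4.8 - 7)/(4 - 7) × (4.8 - 10)/(4 - 10) = 0.912375
L_3(4.8) = (4.8 - (-2))/(7 - (-2)) × (4.8 - 1)/(7 - 1) × (4.8 - 4)/(7 - 4) × (4.8 - 10)/(7 - 10) = 0.221182
L_4(4.8) = (4.8 - (-2))/(10 - (-2)) × (4.8 - 1)/(10 - 1) × (4.8 - 4)/(10 - 4) × (4.8 - 7)/(10 - 7) = -0.023394

P(4.8) = (-4)×L_0(4.8) + 7×L_1(4.8) + (-1)×L_2(4.8) + (-8)×L_3(4.8) + 24×L_4(4.8)
P(4.8) = -4.211220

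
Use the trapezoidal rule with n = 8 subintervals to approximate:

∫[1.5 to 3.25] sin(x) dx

f(x) = sin(x)
a = 1.5, b = 3.25, n = 8
h = (b - a)/n = 0.218750

Trapezoidal rule: (h/2)[f(x₀) + 2f(x₁) + 2f(x₂) + ... + f(xₙ)]

x_0 = 1.5000, f(x_0) = 0.997495, coefficient = 1
x_1 = 1.7188, f(x_1) = 0.989075, coefficient = 2
x_2 = 1.9375, f(x_2) = 0.933514, coefficient = 2
x_3 = 2.1562, f(x_3) = 0.833461, coefficient = 2
x_4 = 2.3750, f(x_4) = 0.693685, coefficient = 2
x_5 = 2.5938, f(x_5) = 0.520847, coefficient = 2
x_6 = 2.8125, f(x_6) = 0.323185, coefficient = 2
x_7 = 3.0312, f(x_7) = 0.110119, coefficient = 2
x_8 = 3.2500, f(x_8) = -0.108195, coefficient = 1

I ≈ (0.218750/2) × 9.697071 = 1.060617
Exact value: 1.064867
Error: 0.004250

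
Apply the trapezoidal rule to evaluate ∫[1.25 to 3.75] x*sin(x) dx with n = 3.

f(x) = x*sin(x)
a = 1.25, b = 3.75, n = 3
h = (b - a)/n = 0.833333

Trapezoidal rule: (h/2)[f(x₀) + 2f(x₁) + 2f(x₂) + ... + f(xₙ)]

x_0 = 1.2500, f(x_0) = 1.186231, coefficient = 1
x_1 = 2.0833, f(x_1) = 1.815632, coefficient = 2
x_2 = 2.9167, f(x_2) = 0.650516, coefficient = 2
x_3 = 3.7500, f(x_3) = -2.143355, coefficient = 1

I ≈ (0.833333/2) × 3.975172 = 1.656322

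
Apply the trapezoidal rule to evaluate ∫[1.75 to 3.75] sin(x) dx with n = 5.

f(x) = sin(x)
a = 1.75, b = 3.75, n = 5
h = (b - a)/n = 0.400000

Trapezoidal rule: (h/2)[f(x₀) + 2f(x₁) + 2f(x₂) + ... + f(xₙ)]

x_0 = 1.7500, f(x_0) = 0.983986, coefficient = 1
x_1 = 2.1500, f(x_1) = 0.836899, coefficient = 2
x_2 = 2.5500, f(x_2) = 0.557684, coefficient = 2
x_3 = 2.9500, f(x_3) = 0.190423, coefficient = 2
x_4 = 3.3500, f(x_4) = -0.206902, coefficient = 2
x_5 = 3.7500, f(x_5) = -0.571561, coefficient = 1

I ≈ (0.400000/2) × 3.168631 = 0.633726
Exact value: 0.642313
Error: 0.008587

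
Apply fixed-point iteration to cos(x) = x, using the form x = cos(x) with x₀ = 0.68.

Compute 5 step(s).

Equation: cos(x) = x
Fixed-point form: x = cos(x)
x₀ = 0.68

x_1 = g(0.680000) = 0.777573
x_2 = g(0.777573) = 0.712618
x_3 = g(0.712618) = 0.756652
x_4 = g(0.756652) = 0.727138
x_5 = g(0.727138) = 0.747080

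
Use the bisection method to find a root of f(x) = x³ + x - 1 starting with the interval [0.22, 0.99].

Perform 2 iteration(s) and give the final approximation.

f(x) = x³ + x - 1
Initial interval: [0.22, 0.99]

Iteration 1:
  c_1 = (0.220000 + 0.990000)/2 = 0.605000
  f(c_1) = f(0.605000) = -0.173555
  f(a) × f(c) ≥ 0, new interval: [0.605000, 0.990000]
Iteration 2:
  c_2 = (0.605000 + 0.990000)/2 = 0.797500
  f(c_2) = f(0.797500) = 0.304715
  f(a) × f(c) < 0, new interval: [0.605000, 0.797500]

After 2 iteration(s), the approximation is c_2 = 0.797500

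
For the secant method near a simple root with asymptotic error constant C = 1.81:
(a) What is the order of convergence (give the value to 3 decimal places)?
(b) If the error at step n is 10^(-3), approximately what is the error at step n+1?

(a) Secant method has superlinear convergence with order φ = (1+√5)/2 ≈ 1.618.
    This means |e_{n+1}| ≈ C|e_n|^1.618.

(b) With |e_n| = 10^(-3) and C = 1.81:
    |e_{n+1}| ≈ 1.81 × (10^(-3))^1.618 = 1.81 × 10^(-4.85)

(a) ≈ 1.618 (golden ratio); (b) |e_{n+1}| ≈ 2.533e-05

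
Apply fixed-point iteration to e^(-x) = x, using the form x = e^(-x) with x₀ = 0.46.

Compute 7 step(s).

Equation: e^(-x) = x
Fixed-point form: x = e^(-x)
x₀ = 0.46

x_1 = g(0.460000) = 0.631284
x_2 = g(0.631284) = 0.531909
x_3 = g(0.531909) = 0.587483
x_4 = g(0.587483) = 0.555724
x_5 = g(0.555724) = 0.573657
x_6 = g(0.573657) = 0.563461
x_7 = g(0.563461) = 0.569235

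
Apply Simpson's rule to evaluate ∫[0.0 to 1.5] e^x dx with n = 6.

f(x) = e^x
a = 0.0, b = 1.5, n = 6
h = (b - a)/n = 0.250000

Simpson's rule: (h/3)[f(x₀) + 4f(x₁) + 2f(x₂) + ... + f(xₙ)]

x_0 = 0.0000, f(x_0) = 1.000000, coefficient = 1
x_1 = 0.2500, f(x_1) = 1.284025, coefficient = 4
x_2 = 0.5000, f(x_2) = 1.648721, coefficient = 2
x_3 = 0.7500, f(x_3) = 2.117000, coefficient = 4
x_4 = 1.0000, f(x_4) = 2.718282, coefficient = 2
x_5 = 1.2500, f(x_5) = 3.490343, coefficient = 4
x_6 = 1.5000, f(x_6) = 4.481689, coefficient = 1

I ≈ (0.250000/3) × 41.781169 = 3.481764
Exact value: 3.481689
Error: 0.000075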